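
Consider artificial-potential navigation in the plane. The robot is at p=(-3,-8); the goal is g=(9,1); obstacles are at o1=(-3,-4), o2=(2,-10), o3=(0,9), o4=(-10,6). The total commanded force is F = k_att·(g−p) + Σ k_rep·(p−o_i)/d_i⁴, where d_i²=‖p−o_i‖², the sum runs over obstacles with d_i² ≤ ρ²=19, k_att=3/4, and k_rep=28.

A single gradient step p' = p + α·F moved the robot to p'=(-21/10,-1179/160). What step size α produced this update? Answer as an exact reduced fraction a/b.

F_att = 3/4·(g−p) = 3/4·(12,9) = (9.0000,6.7500)
o1: d²=16 ≤ ρ²=19; F_rep = 28·(0,-4)/16² = (0.0000,-0.4375)
o2: d²=29 > ρ²=19 → inactive
o3: d²=298 > ρ²=19 → inactive
o4: d²=245 > ρ²=19 → inactive
F = F_att + ΣF_rep = (9.0000,6.3125)
Δp = p'−p = (0.9000,0.6312); α = Δx/Fx = (9/10) / (9) = 1/10
check: Δy/Fy = (101/160) / (101/16) = 1/10 ✓

α = 1/10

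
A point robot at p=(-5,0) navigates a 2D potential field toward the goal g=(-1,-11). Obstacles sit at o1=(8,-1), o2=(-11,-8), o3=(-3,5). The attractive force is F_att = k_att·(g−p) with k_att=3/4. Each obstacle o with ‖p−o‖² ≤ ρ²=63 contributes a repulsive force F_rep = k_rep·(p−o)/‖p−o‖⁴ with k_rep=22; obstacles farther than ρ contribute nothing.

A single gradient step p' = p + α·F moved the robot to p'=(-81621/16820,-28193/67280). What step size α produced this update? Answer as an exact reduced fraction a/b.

F_att = 3/4·(g−p) = 3/4·(4,-11) = (3.0000,-8.2500)
o1: d²=170 > ρ²=63 → inactive
o2: d²=100 > ρ²=63 → inactive
o3: d²=29 ≤ ρ²=63; F_rep = 22·(-2,-5)/29² = (-0.0523,-0.1308)
F = F_att + ΣF_rep = (2.9477,-8.3808)
Δp = p'−p = (0.1474,-0.4190); α = Δx/Fx = (2479/16820) / (2479/841) = 1/20
check: Δy/Fy = (-28193/67280) / (-28193/3364) = 1/20 ✓

α = 1/20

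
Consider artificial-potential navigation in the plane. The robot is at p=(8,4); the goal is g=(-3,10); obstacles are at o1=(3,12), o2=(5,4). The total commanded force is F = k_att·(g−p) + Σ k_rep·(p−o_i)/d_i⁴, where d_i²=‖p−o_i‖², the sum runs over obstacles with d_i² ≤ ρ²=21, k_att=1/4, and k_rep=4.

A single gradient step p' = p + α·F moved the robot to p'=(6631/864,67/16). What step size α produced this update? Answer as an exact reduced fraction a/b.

α = 1/8

F_att = 1/4·(g−p) = 1/4·(-11,6) = (-2.7500,1.5000)
o1: d²=89 > ρ²=21 → inactive
o2: d²=9 ≤ ρ²=21; F_rep = 4·(3,0)/9² = (0.1481,0.0000)
F = F_att + ΣF_rep = (-2.6019,1.5000)
Δp = p'−p = (-0.3252,0.1875); α = Δx/Fx = (-281/864) / (-281/108) = 1/8
check: Δy/Fy = (3/16) / (3/2) = 1/8 ✓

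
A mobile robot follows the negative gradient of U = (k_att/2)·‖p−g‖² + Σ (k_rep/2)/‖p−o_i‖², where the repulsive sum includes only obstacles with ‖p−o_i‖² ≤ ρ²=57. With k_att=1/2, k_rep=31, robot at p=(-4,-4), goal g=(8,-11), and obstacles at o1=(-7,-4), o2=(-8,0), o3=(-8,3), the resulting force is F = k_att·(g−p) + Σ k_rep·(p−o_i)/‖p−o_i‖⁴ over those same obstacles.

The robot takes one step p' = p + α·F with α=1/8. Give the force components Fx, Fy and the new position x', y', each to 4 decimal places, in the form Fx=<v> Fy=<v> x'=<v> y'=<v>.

F_att = 1/2·(g−p) = 1/2·(12,-7) = (6.0000,-3.5000)
o1: d²=9 ≤ ρ²=57; F_rep = 31·(3,0)/9² = (1.1481,0.0000)
o2: d²=32 ≤ ρ²=57; F_rep = 31·(4,-4)/32² = (0.1211,-0.1211)
o3: d²=65 > ρ²=57 → inactive
F = F_att + ΣF_rep = (7.2692,-3.6211)
p' = p + 1/8·F = (-3.0913,-4.4526)

Fx=7.2692 Fy=-3.6211 x'=-3.0913 y'=-4.4526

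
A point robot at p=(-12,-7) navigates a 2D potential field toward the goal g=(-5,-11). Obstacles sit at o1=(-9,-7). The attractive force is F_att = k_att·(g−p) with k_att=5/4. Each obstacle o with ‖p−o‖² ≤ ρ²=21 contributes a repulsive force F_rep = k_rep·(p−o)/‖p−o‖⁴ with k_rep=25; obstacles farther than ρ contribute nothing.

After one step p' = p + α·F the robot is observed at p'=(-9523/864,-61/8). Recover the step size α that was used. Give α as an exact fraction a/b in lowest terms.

F_att = 5/4·(g−p) = 5/4·(7,-4) = (8.7500,-5.0000)
o1: d²=9 ≤ ρ²=21; F_rep = 25·(-3,0)/9² = (-0.9259,0.0000)
F = F_att + ΣF_rep = (7.8241,-5.0000)
Δp = p'−p = (0.9780,-0.6250); α = Δx/Fx = (845/864) / (845/108) = 1/8
check: Δy/Fy = (-5/8) / (-5) = 1/8 ✓

α = 1/8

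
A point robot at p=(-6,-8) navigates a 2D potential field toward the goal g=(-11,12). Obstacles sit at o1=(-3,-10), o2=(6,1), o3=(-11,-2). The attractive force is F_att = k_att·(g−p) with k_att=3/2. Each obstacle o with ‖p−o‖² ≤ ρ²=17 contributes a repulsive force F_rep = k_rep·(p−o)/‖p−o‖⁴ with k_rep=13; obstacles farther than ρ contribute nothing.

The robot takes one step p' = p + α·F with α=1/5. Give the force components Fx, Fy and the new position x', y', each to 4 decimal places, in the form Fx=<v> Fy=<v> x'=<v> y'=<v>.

Fx=-7.7308 Fy=30.1538 x'=-7.5462 y'=-1.9692

F_att = 3/2·(g−p) = 3/2·(-5,20) = (-7.5000,30.0000)
o1: d²=13 ≤ ρ²=17; F_rep = 13·(-3,2)/13² = (-0.2308,0.1538)
o2: d²=225 > ρ²=17 → inactive
o3: d²=61 > ρ²=17 → inactive
F = F_att + ΣF_rep = (-7.7308,30.1538)
p' = p + 1/5·F = (-7.5462,-1.9692)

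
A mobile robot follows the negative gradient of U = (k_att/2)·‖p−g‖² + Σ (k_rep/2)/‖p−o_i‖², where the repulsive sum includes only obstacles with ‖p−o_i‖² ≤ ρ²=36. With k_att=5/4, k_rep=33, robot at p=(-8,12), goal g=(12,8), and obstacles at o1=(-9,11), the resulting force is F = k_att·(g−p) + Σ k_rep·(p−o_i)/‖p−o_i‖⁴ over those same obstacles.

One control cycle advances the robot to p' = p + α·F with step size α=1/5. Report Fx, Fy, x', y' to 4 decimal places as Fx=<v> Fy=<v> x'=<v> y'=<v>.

F_att = 5/4·(g−p) = 5/4·(20,-4) = (25.0000,-5.0000)
o1: d²=2 ≤ ρ²=36; F_rep = 33·(1,1)/2² = (8.2500,8.2500)
F = F_att + ΣF_rep = (33.2500,3.2500)
p' = p + 1/5·F = (-1.3500,12.6500)

Fx=33.2500 Fy=3.2500 x'=-1.3500 y'=12.6500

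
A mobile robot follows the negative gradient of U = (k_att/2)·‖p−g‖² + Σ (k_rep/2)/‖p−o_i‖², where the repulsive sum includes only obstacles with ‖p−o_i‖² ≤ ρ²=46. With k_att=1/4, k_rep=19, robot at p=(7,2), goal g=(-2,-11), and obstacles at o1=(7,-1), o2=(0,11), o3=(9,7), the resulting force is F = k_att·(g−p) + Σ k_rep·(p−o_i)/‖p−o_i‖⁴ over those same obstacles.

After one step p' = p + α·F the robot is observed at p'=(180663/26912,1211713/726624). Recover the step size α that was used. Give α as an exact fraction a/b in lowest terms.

F_att = 1/4·(g−p) = 1/4·(-9,-13) = (-2.2500,-3.2500)
o1: d²=9 ≤ ρ²=46; F_rep = 19·(0,3)/9² = (0.0000,0.7037)
o2: d²=130 > ρ²=46 → inactive
o3: d²=29 ≤ ρ²=46; F_rep = 19·(-2,-5)/29² = (-0.0452,-0.1130)
F = F_att + ΣF_rep = (-2.2952,-2.6593)
Δp = p'−p = (-0.2869,-0.3324); α = Δx/Fx = (-7721/26912) / (-7721/3364) = 1/8
check: Δy/Fy = (-241535/726624) / (-241535/90828) = 1/8 ✓

α = 1/8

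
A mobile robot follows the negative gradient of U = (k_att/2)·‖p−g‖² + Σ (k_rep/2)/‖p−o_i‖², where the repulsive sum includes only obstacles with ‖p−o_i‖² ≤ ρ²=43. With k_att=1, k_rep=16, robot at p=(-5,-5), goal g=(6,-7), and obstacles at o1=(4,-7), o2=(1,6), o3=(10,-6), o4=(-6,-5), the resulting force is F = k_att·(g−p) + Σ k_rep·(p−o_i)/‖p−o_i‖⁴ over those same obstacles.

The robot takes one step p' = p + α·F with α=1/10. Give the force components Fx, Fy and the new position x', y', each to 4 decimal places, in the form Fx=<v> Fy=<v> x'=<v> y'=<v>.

Fx=27.0000 Fy=-2.0000 x'=-2.3000 y'=-5.2000

F_att = 1·(g−p) = 1·(11,-2) = (11.0000,-2.0000)
o1: d²=85 > ρ²=43 → inactive
o2: d²=157 > ρ²=43 → inactive
o3: d²=226 > ρ²=43 → inactive
o4: d²=1 ≤ ρ²=43; F_rep = 16·(1,0)/1² = (16.0000,0.0000)
F = F_att + ΣF_rep = (27.0000,-2.0000)
p' = p + 1/10·F = (-2.3000,-5.2000)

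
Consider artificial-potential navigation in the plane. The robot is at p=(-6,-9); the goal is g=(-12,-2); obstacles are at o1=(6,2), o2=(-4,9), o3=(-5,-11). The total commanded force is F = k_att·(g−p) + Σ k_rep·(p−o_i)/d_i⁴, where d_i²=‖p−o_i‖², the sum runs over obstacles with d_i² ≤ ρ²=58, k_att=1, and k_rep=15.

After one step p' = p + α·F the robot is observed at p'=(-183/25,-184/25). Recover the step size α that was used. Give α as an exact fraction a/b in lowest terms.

F_att = 1·(g−p) = 1·(-6,7) = (-6.0000,7.0000)
o1: d²=265 > ρ²=58 → inactive
o2: d²=328 > ρ²=58 → inactive
o3: d²=5 ≤ ρ²=58; F_rep = 15·(-1,2)/5² = (-0.6000,1.2000)
F = F_att + ΣF_rep = (-6.6000,8.2000)
Δp = p'−p = (-1.3200,1.6400); α = Δx/Fx = (-33/25) / (-33/5) = 1/5
check: Δy/Fy = (41/25) / (41/5) = 1/5 ✓

α = 1/5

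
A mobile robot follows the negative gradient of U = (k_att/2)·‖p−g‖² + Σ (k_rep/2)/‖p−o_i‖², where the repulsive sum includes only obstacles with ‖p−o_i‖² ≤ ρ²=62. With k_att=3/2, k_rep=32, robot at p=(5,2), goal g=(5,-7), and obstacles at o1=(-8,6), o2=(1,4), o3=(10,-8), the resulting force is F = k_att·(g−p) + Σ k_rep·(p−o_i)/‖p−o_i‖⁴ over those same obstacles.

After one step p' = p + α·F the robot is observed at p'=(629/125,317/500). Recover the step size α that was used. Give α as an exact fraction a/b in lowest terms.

F_att = 3/2·(g−p) = 3/2·(0,-9) = (0.0000,-13.5000)
o1: d²=185 > ρ²=62 → inactive
o2: d²=20 ≤ ρ²=62; F_rep = 32·(4,-2)/20² = (0.3200,-0.1600)
o3: d²=125 > ρ²=62 → inactive
F = F_att + ΣF_rep = (0.3200,-13.6600)
Δp = p'−p = (0.0320,-1.3660); α = Δx/Fx = (4/125) / (8/25) = 1/10
check: Δy/Fy = (-683/500) / (-683/50) = 1/10 ✓

α = 1/10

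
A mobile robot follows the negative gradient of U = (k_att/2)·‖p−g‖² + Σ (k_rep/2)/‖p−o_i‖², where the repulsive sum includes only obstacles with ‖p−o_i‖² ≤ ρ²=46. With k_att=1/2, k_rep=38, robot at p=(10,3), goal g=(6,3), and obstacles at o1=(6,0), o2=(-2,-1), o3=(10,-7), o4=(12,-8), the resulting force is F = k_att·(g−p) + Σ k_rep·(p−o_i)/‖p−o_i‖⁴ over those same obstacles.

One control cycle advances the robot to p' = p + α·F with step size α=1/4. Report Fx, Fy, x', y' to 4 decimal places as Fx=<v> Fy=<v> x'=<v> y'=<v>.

F_att = 1/2·(g−p) = 1/2·(-4,0) = (-2.0000,0.0000)
o1: d²=25 ≤ ρ²=46; F_rep = 38·(4,3)/25² = (0.2432,0.1824)
o2: d²=160 > ρ²=46 → inactive
o3: d²=100 > ρ²=46 → inactive
o4: d²=125 > ρ²=46 → inactive
F = F_att + ΣF_rep = (-1.7568,0.1824)
p' = p + 1/4·F = (9.5608,3.0456)

Fx=-1.7568 Fy=0.1824 x'=9.5608 y'=3.0456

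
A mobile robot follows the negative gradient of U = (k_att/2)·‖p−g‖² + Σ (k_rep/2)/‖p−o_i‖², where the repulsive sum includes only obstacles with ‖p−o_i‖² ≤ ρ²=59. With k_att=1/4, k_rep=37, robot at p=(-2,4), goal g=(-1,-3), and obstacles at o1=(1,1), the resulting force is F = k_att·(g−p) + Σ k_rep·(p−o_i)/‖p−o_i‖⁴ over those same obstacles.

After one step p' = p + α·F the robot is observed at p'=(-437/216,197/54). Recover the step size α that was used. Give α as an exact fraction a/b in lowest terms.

α = 1/4

F_att = 1/4·(g−p) = 1/4·(1,-7) = (0.2500,-1.7500)
o1: d²=18 ≤ ρ²=59; F_rep = 37·(-3,3)/18² = (-0.3426,0.3426)
F = F_att + ΣF_rep = (-0.0926,-1.4074)
Δp = p'−p = (-0.0231,-0.3519); α = Δx/Fx = (-5/216) / (-5/54) = 1/4
check: Δy/Fy = (-19/54) / (-38/27) = 1/4 ✓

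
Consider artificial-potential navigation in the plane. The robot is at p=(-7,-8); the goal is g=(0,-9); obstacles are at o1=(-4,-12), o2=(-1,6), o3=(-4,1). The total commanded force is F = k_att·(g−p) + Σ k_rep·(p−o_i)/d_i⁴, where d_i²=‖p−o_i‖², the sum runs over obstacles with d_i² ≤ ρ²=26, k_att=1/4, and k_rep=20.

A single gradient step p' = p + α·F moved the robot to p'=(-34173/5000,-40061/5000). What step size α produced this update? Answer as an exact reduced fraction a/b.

α = 1/10

F_att = 1/4·(g−p) = 1/4·(7,-1) = (1.7500,-0.2500)
o1: d²=25 ≤ ρ²=26; F_rep = 20·(-3,4)/25² = (-0.0960,0.1280)
o2: d²=232 > ρ²=26 → inactive
o3: d²=90 > ρ²=26 → inactive
F = F_att + ΣF_rep = (1.6540,-0.1220)
Δp = p'−p = (0.1654,-0.0122); α = Δx/Fx = (827/5000) / (827/500) = 1/10
check: Δy/Fy = (-61/5000) / (-61/500) = 1/10 ✓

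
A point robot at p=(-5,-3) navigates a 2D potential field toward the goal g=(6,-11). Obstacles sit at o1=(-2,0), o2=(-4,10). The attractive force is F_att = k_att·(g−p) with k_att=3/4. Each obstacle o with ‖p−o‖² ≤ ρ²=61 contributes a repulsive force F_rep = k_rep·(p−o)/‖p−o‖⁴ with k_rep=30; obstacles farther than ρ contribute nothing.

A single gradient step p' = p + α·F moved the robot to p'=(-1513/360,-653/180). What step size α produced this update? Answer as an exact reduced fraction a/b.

F_att = 3/4·(g−p) = 3/4·(11,-8) = (8.2500,-6.0000)
o1: d²=18 ≤ ρ²=61; F_rep = 30·(-3,-3)/18² = (-0.2778,-0.2778)
o2: d²=170 > ρ²=61 → inactive
F = F_att + ΣF_rep = (7.9722,-6.2778)
Δp = p'−p = (0.7972,-0.6278); α = Δx/Fx = (287/360) / (287/36) = 1/10
check: Δy/Fy = (-113/180) / (-113/18) = 1/10 ✓

α = 1/10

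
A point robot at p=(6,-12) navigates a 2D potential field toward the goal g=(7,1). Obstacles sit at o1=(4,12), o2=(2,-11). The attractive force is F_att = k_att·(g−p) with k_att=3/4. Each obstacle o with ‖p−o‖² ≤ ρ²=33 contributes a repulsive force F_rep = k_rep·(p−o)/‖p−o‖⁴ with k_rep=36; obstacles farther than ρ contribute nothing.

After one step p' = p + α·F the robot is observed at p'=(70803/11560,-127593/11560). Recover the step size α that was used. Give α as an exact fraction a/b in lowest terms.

α = 1/10

F_att = 3/4·(g−p) = 3/4·(1,13) = (0.7500,9.7500)
o1: d²=580 > ρ²=33 → inactive
o2: d²=17 ≤ ρ²=33; F_rep = 36·(4,-1)/17² = (0.4983,-0.1246)
F = F_att + ΣF_rep = (1.2483,9.6254)
Δp = p'−p = (0.1248,0.9625); α = Δx/Fx = (1443/11560) / (1443/1156) = 1/10
check: Δy/Fy = (11127/11560) / (11127/1156) = 1/10 ✓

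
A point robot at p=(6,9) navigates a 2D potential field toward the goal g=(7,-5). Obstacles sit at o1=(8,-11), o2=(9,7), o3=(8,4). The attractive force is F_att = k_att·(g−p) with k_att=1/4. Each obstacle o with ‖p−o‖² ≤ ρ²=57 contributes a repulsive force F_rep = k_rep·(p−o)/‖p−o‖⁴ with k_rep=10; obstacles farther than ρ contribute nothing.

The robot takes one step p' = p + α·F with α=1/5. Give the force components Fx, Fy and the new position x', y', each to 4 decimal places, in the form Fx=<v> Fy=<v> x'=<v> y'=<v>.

Fx=0.0487 Fy=-3.3222 x'=6.0097 y'=8.3356

F_att = 1/4·(g−p) = 1/4·(1,-14) = (0.2500,-3.5000)
o1: d²=404 > ρ²=57 → inactive
o2: d²=13 ≤ ρ²=57; F_rep = 10·(-3,2)/13² = (-0.1775,0.1183)
o3: d²=29 ≤ ρ²=57; F_rep = 10·(-2,5)/29² = (-0.0238,0.0595)
F = F_att + ΣF_rep = (0.0487,-3.3222)
p' = p + 1/5·F = (6.0097,8.3356)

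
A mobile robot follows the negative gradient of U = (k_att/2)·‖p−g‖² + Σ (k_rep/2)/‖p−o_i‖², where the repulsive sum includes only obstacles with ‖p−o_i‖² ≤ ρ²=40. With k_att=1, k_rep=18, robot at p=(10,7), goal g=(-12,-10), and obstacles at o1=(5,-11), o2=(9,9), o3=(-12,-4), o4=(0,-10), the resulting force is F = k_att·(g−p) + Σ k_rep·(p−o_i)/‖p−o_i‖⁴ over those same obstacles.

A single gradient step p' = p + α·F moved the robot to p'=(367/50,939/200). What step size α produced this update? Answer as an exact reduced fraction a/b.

F_att = 1·(g−p) = 1·(-22,-17) = (-22.0000,-17.0000)
o1: d²=349 > ρ²=40 → inactive
o2: d²=5 ≤ ρ²=40; F_rep = 18·(1,-2)/5² = (0.7200,-1.4400)
o3: d²=605 > ρ²=40 → inactive
o4: d²=389 > ρ²=40 → inactive
F = F_att + ΣF_rep = (-21.2800,-18.4400)
Δp = p'−p = (-2.6600,-2.3050); α = Δx/Fx = (-133/50) / (-532/25) = 1/8
check: Δy/Fy = (-461/200) / (-461/25) = 1/8 ✓

α = 1/8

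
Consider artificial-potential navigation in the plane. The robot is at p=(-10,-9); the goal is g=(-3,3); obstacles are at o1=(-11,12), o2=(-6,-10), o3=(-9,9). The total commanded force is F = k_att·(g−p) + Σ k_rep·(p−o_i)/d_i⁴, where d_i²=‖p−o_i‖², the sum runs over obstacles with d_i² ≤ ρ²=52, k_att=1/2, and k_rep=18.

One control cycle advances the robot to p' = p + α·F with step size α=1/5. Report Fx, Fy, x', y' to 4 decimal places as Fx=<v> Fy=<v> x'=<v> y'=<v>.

Fx=3.2509 Fy=6.0623 x'=-9.3498 y'=-7.7875

F_att = 1/2·(g−p) = 1/2·(7,12) = (3.5000,6.0000)
o1: d²=442 > ρ²=52 → inactive
o2: d²=17 ≤ ρ²=52; F_rep = 18·(-4,1)/17² = (-0.2491,0.0623)
o3: d²=325 > ρ²=52 → inactive
F = F_att + ΣF_rep = (3.2509,6.0623)
p' = p + 1/5·F = (-9.3498,-7.7875)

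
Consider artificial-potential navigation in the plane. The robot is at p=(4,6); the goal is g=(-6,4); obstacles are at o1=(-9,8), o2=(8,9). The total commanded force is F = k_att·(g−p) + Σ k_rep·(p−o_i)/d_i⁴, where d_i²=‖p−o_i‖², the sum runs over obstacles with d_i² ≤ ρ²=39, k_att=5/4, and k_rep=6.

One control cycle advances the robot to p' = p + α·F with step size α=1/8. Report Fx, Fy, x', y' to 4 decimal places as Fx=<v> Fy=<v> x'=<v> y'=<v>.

F_att = 5/4·(g−p) = 5/4·(-10,-2) = (-12.5000,-2.5000)
o1: d²=173 > ρ²=39 → inactive
o2: d²=25 ≤ ρ²=39; F_rep = 6·(-4,-3)/25² = (-0.0384,-0.0288)
F = F_att + ΣF_rep = (-12.5384,-2.5288)
p' = p + 1/8·F = (2.4327,5.6839)

Fx=-12.5384 Fy=-2.5288 x'=2.4327 y'=5.6839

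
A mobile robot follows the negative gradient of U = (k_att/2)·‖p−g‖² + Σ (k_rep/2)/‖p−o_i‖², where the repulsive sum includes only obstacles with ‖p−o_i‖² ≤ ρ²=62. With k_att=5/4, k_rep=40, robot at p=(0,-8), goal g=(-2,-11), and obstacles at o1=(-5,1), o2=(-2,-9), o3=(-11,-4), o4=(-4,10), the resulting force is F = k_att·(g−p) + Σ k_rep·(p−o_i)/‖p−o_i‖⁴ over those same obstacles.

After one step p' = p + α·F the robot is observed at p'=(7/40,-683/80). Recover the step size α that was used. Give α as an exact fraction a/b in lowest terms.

α = 1/4

F_att = 5/4·(g−p) = 5/4·(-2,-3) = (-2.5000,-3.7500)
o1: d²=106 > ρ²=62 → inactive
o2: d²=5 ≤ ρ²=62; F_rep = 40·(2,1)/5² = (3.2000,1.6000)
o3: d²=137 > ρ²=62 → inactive
o4: d²=340 > ρ²=62 → inactive
F = F_att + ΣF_rep = (0.7000,-2.1500)
Δp = p'−p = (0.1750,-0.5375); α = Δx/Fx = (7/40) / (7/10) = 1/4
check: Δy/Fy = (-43/80) / (-43/20) = 1/4 ✓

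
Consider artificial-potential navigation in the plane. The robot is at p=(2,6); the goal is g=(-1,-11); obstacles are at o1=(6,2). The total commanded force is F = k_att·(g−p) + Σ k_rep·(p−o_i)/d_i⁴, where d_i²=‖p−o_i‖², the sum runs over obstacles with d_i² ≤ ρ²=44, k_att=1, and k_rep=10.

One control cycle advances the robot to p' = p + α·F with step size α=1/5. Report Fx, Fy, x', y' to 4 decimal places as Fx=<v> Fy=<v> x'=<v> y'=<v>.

F_att = 1·(g−p) = 1·(-3,-17) = (-3.0000,-17.0000)
o1: d²=32 ≤ ρ²=44; F_rep = 10·(-4,4)/32² = (-0.0391,0.0391)
F = F_att + ΣF_rep = (-3.0391,-16.9609)
p' = p + 1/5·F = (1.3922,2.6078)

Fx=-3.0391 Fy=-16.9609 x'=1.3922 y'=2.6078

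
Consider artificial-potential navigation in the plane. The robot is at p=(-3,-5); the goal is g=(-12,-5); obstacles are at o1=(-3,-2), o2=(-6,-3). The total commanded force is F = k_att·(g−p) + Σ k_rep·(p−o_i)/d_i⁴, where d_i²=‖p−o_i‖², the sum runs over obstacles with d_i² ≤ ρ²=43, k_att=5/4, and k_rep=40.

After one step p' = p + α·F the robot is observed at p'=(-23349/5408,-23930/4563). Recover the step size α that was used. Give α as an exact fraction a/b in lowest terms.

F_att = 5/4·(g−p) = 5/4·(-9,0) = (-11.2500,0.0000)
o1: d²=9 ≤ ρ²=43; F_rep = 40·(0,-3)/9² = (0.0000,-1.4815)
o2: d²=13 ≤ ρ²=43; F_rep = 40·(3,-2)/13² = (0.7101,-0.4734)
F = F_att + ΣF_rep = (-10.5399,-1.9549)
Δp = p'−p = (-1.3175,-0.2444); α = Δx/Fx = (-7125/5408) / (-7125/676) = 1/8
check: Δy/Fy = (-1115/4563) / (-8920/4563) = 1/8 ✓

α = 1/8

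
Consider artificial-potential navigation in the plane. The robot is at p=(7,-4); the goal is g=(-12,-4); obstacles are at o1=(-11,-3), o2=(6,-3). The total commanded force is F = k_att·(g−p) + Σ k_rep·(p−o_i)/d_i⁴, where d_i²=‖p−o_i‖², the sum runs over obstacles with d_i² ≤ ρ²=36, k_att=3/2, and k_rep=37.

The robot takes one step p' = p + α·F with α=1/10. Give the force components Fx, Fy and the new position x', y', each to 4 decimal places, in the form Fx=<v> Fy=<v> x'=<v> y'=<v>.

Fx=-19.2500 Fy=-9.2500 x'=5.0750 y'=-4.9250

F_att = 3/2·(g−p) = 3/2·(-19,0) = (-28.5000,0.0000)
o1: d²=325 > ρ²=36 → inactive
o2: d²=2 ≤ ρ²=36; F_rep = 37·(1,-1)/2² = (9.2500,-9.2500)
F = F_att + ΣF_rep = (-19.2500,-9.2500)
p' = p + 1/10·F = (5.0750,-4.9250)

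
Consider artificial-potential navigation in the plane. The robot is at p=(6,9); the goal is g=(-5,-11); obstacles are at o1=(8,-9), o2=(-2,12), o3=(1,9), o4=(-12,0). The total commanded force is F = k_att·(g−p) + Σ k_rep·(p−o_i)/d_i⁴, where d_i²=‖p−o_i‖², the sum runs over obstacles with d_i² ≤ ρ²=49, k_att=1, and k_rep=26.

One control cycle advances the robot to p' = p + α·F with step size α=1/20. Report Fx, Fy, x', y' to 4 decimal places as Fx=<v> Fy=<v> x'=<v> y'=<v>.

F_att = 1·(g−p) = 1·(-11,-20) = (-11.0000,-20.0000)
o1: d²=328 > ρ²=49 → inactive
o2: d²=73 > ρ²=49 → inactive
o3: d²=25 ≤ ρ²=49; F_rep = 26·(5,0)/25² = (0.2080,0.0000)
o4: d²=405 > ρ²=49 → inactive
F = F_att + ΣF_rep = (-10.7920,-20.0000)
p' = p + 1/20·F = (5.4604,8.0000)

Fx=-10.7920 Fy=-20.0000 x'=5.4604 y'=8.0000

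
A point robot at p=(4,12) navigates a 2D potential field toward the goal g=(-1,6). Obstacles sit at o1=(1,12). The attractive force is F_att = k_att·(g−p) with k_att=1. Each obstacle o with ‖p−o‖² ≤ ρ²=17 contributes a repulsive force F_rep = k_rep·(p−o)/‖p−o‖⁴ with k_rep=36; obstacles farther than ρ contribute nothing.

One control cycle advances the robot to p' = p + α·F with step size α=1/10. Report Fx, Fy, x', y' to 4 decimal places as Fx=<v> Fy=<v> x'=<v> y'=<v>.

F_att = 1·(g−p) = 1·(-5,-6) = (-5.0000,-6.0000)
o1: d²=9 ≤ ρ²=17; F_rep = 36·(3,0)/9² = (1.3333,0.0000)
F = F_att + ΣF_rep = (-3.6667,-6.0000)
p' = p + 1/10·F = (3.6333,11.4000)

Fx=-3.6667 Fy=-6.0000 x'=3.6333 y'=11.4000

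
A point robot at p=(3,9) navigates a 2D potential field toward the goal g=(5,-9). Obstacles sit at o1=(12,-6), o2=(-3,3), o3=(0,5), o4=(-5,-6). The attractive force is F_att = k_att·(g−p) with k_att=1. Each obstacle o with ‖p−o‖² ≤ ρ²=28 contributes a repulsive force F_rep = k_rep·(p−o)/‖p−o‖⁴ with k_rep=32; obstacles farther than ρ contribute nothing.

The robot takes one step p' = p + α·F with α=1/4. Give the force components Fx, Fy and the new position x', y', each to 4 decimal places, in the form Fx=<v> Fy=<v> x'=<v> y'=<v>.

Fx=2.1536 Fy=-17.7952 x'=3.5384 y'=4.5512

F_att = 1·(g−p) = 1·(2,-18) = (2.0000,-18.0000)
o1: d²=306 > ρ²=28 → inactive
o2: d²=72 > ρ²=28 → inactive
o3: d²=25 ≤ ρ²=28; F_rep = 32·(3,4)/25² = (0.1536,0.2048)
o4: d²=289 > ρ²=28 → inactive
F = F_att + ΣF_rep = (2.1536,-17.7952)
p' = p + 1/4·F = (3.5384,4.5512)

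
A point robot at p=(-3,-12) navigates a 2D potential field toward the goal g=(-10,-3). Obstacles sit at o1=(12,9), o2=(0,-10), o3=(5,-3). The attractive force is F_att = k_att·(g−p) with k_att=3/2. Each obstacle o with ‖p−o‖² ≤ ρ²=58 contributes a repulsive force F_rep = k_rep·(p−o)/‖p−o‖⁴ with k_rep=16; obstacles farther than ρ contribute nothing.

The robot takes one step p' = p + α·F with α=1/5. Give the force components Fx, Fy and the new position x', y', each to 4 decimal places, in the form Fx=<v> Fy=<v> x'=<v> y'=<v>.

F_att = 3/2·(g−p) = 3/2·(-7,9) = (-10.5000,13.5000)
o1: d²=666 > ρ²=58 → inactive
o2: d²=13 ≤ ρ²=58; F_rep = 16·(-3,-2)/13² = (-0.2840,-0.1893)
o3: d²=145 > ρ²=58 → inactive
F = F_att + ΣF_rep = (-10.7840,13.3107)
p' = p + 1/5·F = (-5.1568,-9.3379)

Fx=-10.7840 Fy=13.3107 x'=-5.1568 y'=-9.3379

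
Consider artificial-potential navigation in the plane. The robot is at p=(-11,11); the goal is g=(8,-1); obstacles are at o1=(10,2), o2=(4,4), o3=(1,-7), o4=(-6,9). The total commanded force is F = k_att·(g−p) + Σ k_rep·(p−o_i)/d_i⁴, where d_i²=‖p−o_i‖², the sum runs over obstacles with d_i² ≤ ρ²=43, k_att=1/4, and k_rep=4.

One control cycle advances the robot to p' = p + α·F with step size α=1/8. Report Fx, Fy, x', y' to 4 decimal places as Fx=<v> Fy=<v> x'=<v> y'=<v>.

Fx=4.7262 Fy=-2.9905 x'=-10.4092 y'=10.6262

F_att = 1/4·(g−p) = 1/4·(19,-12) = (4.7500,-3.0000)
o1: d²=522 > ρ²=43 → inactive
o2: d²=274 > ρ²=43 → inactive
o3: d²=468 > ρ²=43 → inactive
o4: d²=29 ≤ ρ²=43; F_rep = 4·(-5,2)/29² = (-0.0238,0.0095)
F = F_att + ΣF_rep = (4.7262,-2.9905)
p' = p + 1/8·F = (-10.4092,10.6262)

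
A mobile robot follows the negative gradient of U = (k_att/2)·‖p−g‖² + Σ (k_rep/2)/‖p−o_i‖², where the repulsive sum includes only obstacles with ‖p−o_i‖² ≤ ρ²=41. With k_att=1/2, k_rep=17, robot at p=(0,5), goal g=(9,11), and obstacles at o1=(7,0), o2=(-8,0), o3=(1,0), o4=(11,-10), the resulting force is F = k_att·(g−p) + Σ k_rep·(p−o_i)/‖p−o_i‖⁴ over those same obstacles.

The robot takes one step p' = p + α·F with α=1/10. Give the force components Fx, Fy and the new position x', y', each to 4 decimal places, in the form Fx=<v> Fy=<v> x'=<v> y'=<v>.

F_att = 1/2·(g−p) = 1/2·(9,6) = (4.5000,3.0000)
o1: d²=74 > ρ²=41 → inactive
o2: d²=89 > ρ²=41 → inactive
o3: d²=26 ≤ ρ²=41; F_rep = 17·(-1,5)/26² = (-0.0251,0.1257)
o4: d²=346 > ρ²=41 → inactive
F = F_att + ΣF_rep = (4.4749,3.1257)
p' = p + 1/10·F = (0.4475,5.3126)

Fx=4.4749 Fy=3.1257 x'=0.4475 y'=5.3126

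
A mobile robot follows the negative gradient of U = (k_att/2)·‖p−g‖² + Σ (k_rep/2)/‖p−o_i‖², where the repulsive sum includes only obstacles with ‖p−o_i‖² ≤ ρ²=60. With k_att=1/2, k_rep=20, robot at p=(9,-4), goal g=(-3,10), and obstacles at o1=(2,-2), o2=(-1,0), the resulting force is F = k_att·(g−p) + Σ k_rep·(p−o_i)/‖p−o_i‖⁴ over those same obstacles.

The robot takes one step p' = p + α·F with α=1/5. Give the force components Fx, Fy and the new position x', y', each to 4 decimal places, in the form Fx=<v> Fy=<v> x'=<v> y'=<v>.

Fx=-5.9502 Fy=6.9858 x'=7.8100 y'=-2.6028

F_att = 1/2·(g−p) = 1/2·(-12,14) = (-6.0000,7.0000)
o1: d²=53 ≤ ρ²=60; F_rep = 20·(7,-2)/53² = (0.0498,-0.0142)
o2: d²=116 > ρ²=60 → inactive
F = F_att + ΣF_rep = (-5.9502,6.9858)
p' = p + 1/5·F = (7.8100,-2.6028)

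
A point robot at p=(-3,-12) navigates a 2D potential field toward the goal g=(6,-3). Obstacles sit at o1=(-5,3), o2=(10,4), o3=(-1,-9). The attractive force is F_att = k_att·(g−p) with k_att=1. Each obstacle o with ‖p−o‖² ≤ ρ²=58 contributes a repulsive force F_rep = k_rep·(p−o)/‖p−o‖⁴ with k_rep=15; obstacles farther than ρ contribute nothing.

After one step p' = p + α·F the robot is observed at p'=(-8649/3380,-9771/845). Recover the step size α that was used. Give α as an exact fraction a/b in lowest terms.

F_att = 1·(g−p) = 1·(9,9) = (9.0000,9.0000)
o1: d²=229 > ρ²=58 → inactive
o2: d²=425 > ρ²=58 → inactive
o3: d²=13 ≤ ρ²=58; F_rep = 15·(-2,-3)/13² = (-0.1775,-0.2663)
F = F_att + ΣF_rep = (8.8225,8.7337)
Δp = p'−p = (0.4411,0.4367); α = Δx/Fx = (1491/3380) / (1491/169) = 1/20
check: Δy/Fy = (369/845) / (1476/169) = 1/20 ✓

α = 1/20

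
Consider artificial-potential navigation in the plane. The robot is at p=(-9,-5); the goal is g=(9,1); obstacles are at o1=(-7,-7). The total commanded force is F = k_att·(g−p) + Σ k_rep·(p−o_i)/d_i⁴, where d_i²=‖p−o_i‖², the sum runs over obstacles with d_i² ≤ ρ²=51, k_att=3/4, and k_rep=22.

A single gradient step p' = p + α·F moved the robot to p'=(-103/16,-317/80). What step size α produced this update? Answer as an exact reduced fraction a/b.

α = 1/5

F_att = 3/4·(g−p) = 3/4·(18,6) = (13.5000,4.5000)
o1: d²=8 ≤ ρ²=51; F_rep = 22·(-2,2)/8² = (-0.6875,0.6875)
F = F_att + ΣF_rep = (12.8125,5.1875)
Δp = p'−p = (2.5625,1.0375); α = Δx/Fx = (41/16) / (205/16) = 1/5
check: Δy/Fy = (83/80) / (83/16) = 1/5 ✓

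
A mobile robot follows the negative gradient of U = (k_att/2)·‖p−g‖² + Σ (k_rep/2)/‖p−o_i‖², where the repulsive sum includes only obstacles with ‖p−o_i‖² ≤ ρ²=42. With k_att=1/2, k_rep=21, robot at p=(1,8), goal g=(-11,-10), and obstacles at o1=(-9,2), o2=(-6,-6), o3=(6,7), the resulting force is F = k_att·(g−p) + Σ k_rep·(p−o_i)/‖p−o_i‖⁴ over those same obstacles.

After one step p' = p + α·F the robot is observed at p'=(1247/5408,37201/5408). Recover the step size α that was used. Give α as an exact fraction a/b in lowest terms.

α = 1/8

F_att = 1/2·(g−p) = 1/2·(-12,-18) = (-6.0000,-9.0000)
o1: d²=136 > ρ²=42 → inactive
o2: d²=245 > ρ²=42 → inactive
o3: d²=26 ≤ ρ²=42; F_rep = 21·(-5,1)/26² = (-0.1553,0.0311)
F = F_att + ΣF_rep = (-6.1553,-8.9689)
Δp = p'−p = (-0.7694,-1.1211); α = Δx/Fx = (-4161/5408) / (-4161/676) = 1/8
check: Δy/Fy = (-6063/5408) / (-6063/676) = 1/8 ✓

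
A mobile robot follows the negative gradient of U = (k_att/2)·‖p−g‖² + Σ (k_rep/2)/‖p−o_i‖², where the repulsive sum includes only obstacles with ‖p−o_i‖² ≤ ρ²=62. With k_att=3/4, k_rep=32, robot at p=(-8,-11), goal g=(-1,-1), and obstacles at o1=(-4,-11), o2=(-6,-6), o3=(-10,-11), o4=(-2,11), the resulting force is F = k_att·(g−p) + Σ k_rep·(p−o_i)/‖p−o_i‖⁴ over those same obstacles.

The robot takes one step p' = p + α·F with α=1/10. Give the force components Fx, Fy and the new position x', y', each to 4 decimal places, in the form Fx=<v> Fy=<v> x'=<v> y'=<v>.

Fx=8.6739 Fy=7.3098 x'=-7.1326 y'=-10.2690

F_att = 3/4·(g−p) = 3/4·(7,10) = (5.2500,7.5000)
o1: d²=16 ≤ ρ²=62; F_rep = 32·(-4,0)/16² = (-0.5000,0.0000)
o2: d²=29 ≤ ρ²=62; F_rep = 32·(-2,-5)/29² = (-0.0761,-0.1902)
o3: d²=4 ≤ ρ²=62; F_rep = 32·(2,0)/4² = (4.0000,0.0000)
o4: d²=520 > ρ²=62 → inactive
F = F_att + ΣF_rep = (8.6739,7.3098)
p' = p + 1/10·F = (-7.1326,-10.2690)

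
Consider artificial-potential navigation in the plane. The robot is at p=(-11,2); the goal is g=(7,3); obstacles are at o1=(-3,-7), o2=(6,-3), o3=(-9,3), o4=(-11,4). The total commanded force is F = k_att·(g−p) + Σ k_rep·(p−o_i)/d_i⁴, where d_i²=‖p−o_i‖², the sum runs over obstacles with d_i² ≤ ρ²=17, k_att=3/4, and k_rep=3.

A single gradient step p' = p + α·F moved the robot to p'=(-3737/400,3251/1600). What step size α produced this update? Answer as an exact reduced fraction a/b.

α = 1/8

F_att = 3/4·(g−p) = 3/4·(18,1) = (13.5000,0.7500)
o1: d²=145 > ρ²=17 → inactive
o2: d²=314 > ρ²=17 → inactive
o3: d²=5 ≤ ρ²=17; F_rep = 3·(-2,-1)/5² = (-0.2400,-0.1200)
o4: d²=4 ≤ ρ²=17; F_rep = 3·(0,-2)/4² = (0.0000,-0.3750)
F = F_att + ΣF_rep = (13.2600,0.2550)
Δp = p'−p = (1.6575,0.0319); α = Δx/Fx = (663/400) / (663/50) = 1/8
check: Δy/Fy = (51/1600) / (51/200) = 1/8 ✓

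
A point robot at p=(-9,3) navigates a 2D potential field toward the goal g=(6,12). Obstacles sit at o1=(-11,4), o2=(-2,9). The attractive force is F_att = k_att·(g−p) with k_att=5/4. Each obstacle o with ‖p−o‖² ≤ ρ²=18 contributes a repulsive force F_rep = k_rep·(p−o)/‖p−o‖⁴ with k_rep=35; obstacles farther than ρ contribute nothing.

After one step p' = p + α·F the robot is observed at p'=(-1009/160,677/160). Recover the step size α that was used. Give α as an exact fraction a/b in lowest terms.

α = 1/8

F_att = 5/4·(g−p) = 5/4·(15,9) = (18.7500,11.2500)
o1: d²=5 ≤ ρ²=18; F_rep = 35·(2,-1)/5² = (2.8000,-1.4000)
o2: d²=85 > ρ²=18 → inactive
F = F_att + ΣF_rep = (21.5500,9.8500)
Δp = p'−p = (2.6938,1.2312); α = Δx/Fx = (431/160) / (431/20) = 1/8
check: Δy/Fy = (197/160) / (197/20) = 1/8 ✓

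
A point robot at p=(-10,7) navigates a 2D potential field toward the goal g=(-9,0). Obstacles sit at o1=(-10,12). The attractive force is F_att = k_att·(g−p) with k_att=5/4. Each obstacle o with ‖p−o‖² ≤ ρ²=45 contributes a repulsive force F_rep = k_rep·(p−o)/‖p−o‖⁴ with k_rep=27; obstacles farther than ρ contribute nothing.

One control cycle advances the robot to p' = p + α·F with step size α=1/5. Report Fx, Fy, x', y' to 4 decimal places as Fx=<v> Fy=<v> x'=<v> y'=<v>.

Fx=1.2500 Fy=-8.9660 x'=-9.7500 y'=5.2068

F_att = 5/4·(g−p) = 5/4·(1,-7) = (1.2500,-8.7500)
o1: d²=25 ≤ ρ²=45; F_rep = 27·(0,-5)/25² = (0.0000,-0.2160)
F = F_att + ΣF_rep = (1.2500,-8.9660)
p' = p + 1/5·F = (-9.7500,5.2068)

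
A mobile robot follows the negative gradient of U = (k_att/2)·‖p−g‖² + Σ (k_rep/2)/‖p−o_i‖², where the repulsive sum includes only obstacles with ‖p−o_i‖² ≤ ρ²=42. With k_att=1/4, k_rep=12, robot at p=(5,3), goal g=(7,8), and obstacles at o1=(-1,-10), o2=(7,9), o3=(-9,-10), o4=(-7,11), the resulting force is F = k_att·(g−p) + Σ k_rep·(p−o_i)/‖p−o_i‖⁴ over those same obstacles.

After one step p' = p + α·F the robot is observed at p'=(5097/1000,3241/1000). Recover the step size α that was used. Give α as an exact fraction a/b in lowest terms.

α = 1/5

F_att = 1/4·(g−p) = 1/4·(2,5) = (0.5000,1.2500)
o1: d²=205 > ρ²=42 → inactive
o2: d²=40 ≤ ρ²=42; F_rep = 12·(-2,-6)/40² = (-0.0150,-0.0450)
o3: d²=365 > ρ²=42 → inactive
o4: d²=208 > ρ²=42 → inactive
F = F_att + ΣF_rep = (0.4850,1.2050)
Δp = p'−p = (0.0970,0.2410); α = Δx/Fx = (97/1000) / (97/200) = 1/5
check: Δy/Fy = (241/1000) / (241/200) = 1/5 ✓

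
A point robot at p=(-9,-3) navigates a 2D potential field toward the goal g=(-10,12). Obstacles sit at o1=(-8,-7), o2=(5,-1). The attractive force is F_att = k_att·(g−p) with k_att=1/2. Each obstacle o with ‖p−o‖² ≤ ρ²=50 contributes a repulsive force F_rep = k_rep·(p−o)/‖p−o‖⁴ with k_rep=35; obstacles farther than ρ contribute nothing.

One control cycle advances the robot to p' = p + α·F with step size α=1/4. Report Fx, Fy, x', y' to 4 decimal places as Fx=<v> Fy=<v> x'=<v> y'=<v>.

F_att = 1/2·(g−p) = 1/2·(-1,15) = (-0.5000,7.5000)
o1: d²=17 ≤ ρ²=50; F_rep = 35·(-1,4)/17² = (-0.1211,0.4844)
o2: d²=200 > ρ²=50 → inactive
F = F_att + ΣF_rep = (-0.6211,7.9844)
p' = p + 1/4·F = (-9.1553,-1.0039)

Fx=-0.6211 Fy=7.9844 x'=-9.1553 y'=-1.0039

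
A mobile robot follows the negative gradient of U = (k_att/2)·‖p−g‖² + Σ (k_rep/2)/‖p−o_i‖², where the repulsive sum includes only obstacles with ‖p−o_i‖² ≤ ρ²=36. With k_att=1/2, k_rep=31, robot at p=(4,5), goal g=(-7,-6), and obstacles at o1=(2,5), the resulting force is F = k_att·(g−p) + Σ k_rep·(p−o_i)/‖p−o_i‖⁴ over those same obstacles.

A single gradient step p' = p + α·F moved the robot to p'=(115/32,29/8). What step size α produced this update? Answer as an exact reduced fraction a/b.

α = 1/4

F_att = 1/2·(g−p) = 1/2·(-11,-11) = (-5.5000,-5.5000)
o1: d²=4 ≤ ρ²=36; F_rep = 31·(2,0)/4² = (3.8750,0.0000)
F = F_att + ΣF_rep = (-1.6250,-5.5000)
Δp = p'−p = (-0.4062,-1.3750); α = Δx/Fx = (-13/32) / (-13/8) = 1/4
check: Δy/Fy = (-11/8) / (-11/2) = 1/4 ✓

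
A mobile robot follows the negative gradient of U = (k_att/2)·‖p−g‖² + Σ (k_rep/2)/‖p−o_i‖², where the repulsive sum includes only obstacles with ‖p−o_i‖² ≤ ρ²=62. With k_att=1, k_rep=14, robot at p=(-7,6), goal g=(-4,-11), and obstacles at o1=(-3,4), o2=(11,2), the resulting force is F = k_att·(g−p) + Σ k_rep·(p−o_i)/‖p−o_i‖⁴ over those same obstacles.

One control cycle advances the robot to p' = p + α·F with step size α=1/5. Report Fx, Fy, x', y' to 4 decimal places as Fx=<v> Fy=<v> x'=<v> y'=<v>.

F_att = 1·(g−p) = 1·(3,-17) = (3.0000,-17.0000)
o1: d²=20 ≤ ρ²=62; F_rep = 14·(-4,2)/20² = (-0.1400,0.0700)
o2: d²=340 > ρ²=62 → inactive
F = F_att + ΣF_rep = (2.8600,-16.9300)
p' = p + 1/5·F = (-6.4280,2.6140)

Fx=2.8600 Fy=-16.9300 x'=-6.4280 y'=2.6140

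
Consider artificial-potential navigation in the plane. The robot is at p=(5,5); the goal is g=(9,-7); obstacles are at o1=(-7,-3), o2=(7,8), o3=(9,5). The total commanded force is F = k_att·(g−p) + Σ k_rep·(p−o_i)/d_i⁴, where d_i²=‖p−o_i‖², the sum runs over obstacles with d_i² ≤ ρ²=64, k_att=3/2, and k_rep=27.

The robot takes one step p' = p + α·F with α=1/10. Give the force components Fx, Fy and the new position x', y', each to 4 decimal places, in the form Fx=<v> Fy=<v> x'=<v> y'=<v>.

F_att = 3/2·(g−p) = 3/2·(4,-12) = (6.0000,-18.0000)
o1: d²=208 > ρ²=64 → inactive
o2: d²=13 ≤ ρ²=64; F_rep = 27·(-2,-3)/13² = (-0.3195,-0.4793)
o3: d²=16 ≤ ρ²=64; F_rep = 27·(-4,0)/16² = (-0.4219,0.0000)
F = F_att + ΣF_rep = (5.2586,-18.4793)
p' = p + 1/10·F = (5.5259,3.1521)

Fx=5.2586 Fy=-18.4793 x'=5.5259 y'=3.1521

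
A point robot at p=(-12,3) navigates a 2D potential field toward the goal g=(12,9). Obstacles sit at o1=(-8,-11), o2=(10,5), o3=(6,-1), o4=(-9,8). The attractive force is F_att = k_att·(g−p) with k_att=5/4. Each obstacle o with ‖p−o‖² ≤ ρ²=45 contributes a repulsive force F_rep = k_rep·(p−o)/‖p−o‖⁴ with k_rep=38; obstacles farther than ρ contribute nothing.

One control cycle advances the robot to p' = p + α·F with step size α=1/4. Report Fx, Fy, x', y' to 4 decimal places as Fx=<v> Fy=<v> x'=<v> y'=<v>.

F_att = 5/4·(g−p) = 5/4·(24,6) = (30.0000,7.5000)
o1: d²=212 > ρ²=45 → inactive
o2: d²=488 > ρ²=45 → inactive
o3: d²=340 > ρ²=45 → inactive
o4: d²=34 ≤ ρ²=45; F_rep = 38·(-3,-5)/34² = (-0.0986,-0.1644)
F = F_att + ΣF_rep = (29.9014,7.3356)
p' = p + 1/4·F = (-4.5247,4.8339)

Fx=29.9014 Fy=7.3356 x'=-4.5247 y'=4.8339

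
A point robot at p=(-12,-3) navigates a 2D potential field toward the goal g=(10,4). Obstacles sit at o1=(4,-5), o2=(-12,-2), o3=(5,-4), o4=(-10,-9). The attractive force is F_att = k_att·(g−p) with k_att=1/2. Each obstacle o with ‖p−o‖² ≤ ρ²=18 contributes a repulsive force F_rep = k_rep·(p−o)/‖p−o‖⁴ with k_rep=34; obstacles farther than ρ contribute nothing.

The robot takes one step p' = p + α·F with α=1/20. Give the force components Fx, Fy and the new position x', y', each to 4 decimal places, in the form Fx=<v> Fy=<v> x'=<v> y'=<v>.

F_att = 1/2·(g−p) = 1/2·(22,7) = (11.0000,3.5000)
o1: d²=260 > ρ²=18 → inactive
o2: d²=1 ≤ ρ²=18; F_rep = 34·(0,-1)/1² = (0.0000,-34.0000)
o3: d²=290 > ρ²=18 → inactive
o4: d²=40 > ρ²=18 → inactive
F = F_att + ΣF_rep = (11.0000,-30.5000)
p' = p + 1/20·F = (-11.4500,-4.5250)

Fx=11.0000 Fy=-30.5000 x'=-11.4500 y'=-4.5250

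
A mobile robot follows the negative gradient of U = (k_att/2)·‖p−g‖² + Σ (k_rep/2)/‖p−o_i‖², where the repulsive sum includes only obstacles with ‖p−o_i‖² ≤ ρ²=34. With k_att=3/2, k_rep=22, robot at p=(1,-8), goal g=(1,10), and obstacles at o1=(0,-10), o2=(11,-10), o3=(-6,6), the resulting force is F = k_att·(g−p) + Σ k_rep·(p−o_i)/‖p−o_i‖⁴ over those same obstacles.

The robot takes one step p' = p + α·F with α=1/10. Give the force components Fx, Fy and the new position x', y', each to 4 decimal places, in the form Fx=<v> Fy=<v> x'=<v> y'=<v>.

F_att = 3/2·(g−p) = 3/2·(0,18) = (0.0000,27.0000)
o1: d²=5 ≤ ρ²=34; F_rep = 22·(1,2)/5² = (0.8800,1.7600)
o2: d²=104 > ρ²=34 → inactive
o3: d²=245 > ρ²=34 → inactive
F = F_att + ΣF_rep = (0.8800,28.7600)
p' = p + 1/10·F = (1.0880,-5.1240)

Fx=0.8800 Fy=28.7600 x'=1.0880 y'=-5.1240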